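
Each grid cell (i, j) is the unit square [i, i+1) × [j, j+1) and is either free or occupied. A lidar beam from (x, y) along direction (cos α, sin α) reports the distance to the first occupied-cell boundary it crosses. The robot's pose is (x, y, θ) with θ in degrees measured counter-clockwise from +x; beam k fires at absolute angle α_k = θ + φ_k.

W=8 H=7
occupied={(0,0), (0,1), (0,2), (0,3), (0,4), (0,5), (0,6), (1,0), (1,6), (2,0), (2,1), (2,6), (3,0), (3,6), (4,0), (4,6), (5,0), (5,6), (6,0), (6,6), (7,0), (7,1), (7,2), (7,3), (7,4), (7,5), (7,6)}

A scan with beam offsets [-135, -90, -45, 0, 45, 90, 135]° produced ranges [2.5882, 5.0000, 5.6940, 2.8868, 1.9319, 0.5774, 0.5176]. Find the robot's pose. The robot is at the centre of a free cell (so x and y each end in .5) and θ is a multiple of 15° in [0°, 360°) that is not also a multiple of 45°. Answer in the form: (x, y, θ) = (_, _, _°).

Enumerate (i+0.5, j+0.5, θ) over the 29 free cells and 16 admissible headings. For each, cast all 7 beams and compare to the given ranges.
  (5.5, 4.5, 15°): beam 1 = 4.0415 ≠ 2.5882 ✗
  (6.5, 2.5, 30°): beam 1 = 1.5529 ≠ 2.5882 ✗
  (6.5, 2.5, 330°): beam 1 = 3.6235 ≠ 2.5882 ✗
  (4.5, 4.5, 120°): beam 2 = 2.8868 ≠ 5.0000 ✗
  …
  (6.5, 3.5, 240°): r_1=2.5882, r_2=5.0000, r_3=5.6940, r_4=2.8868, r_5=1.9319, r_6=0.5774, r_7=0.5176 — all match ✓
Only this pose fits every beam.

(x, y, θ) = (6.5, 3.5, 240°)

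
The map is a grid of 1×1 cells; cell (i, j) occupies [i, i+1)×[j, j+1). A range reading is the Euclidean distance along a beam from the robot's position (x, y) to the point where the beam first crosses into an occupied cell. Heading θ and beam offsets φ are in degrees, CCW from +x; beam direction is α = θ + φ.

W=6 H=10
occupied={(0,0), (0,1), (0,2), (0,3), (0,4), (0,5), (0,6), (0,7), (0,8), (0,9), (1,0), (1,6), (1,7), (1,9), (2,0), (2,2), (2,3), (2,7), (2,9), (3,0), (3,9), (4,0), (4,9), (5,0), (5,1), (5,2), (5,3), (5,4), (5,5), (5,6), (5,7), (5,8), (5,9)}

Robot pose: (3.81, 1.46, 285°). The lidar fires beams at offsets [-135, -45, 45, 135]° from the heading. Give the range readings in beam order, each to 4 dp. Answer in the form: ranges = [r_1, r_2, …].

beam 1: φ=-135°, α=150°
  d=(-0.8660,0.5000)  start (3,1)  tX=0.9353 tY=1.0800  stride 1/|dx|=1.1547 1/|dy|=2.0000
    cross x-line → (2,1), t=0.9353
    cross y-line → (2,2), t=1.0800 (wall)
  → r_1 = 1.0800
beam 2: φ=-45°, α=240°
  d=(-0.5000,-0.8660)  start (3,1)  tX=1.6200 tY=0.5312  stride 1/|dx|=2.0000 1/|dy|=1.1547
    cross y-line → (3,0), t=0.5312 (wall)
  → r_2 = 0.5312
beam 3: φ=45°, α=330°
  d=(0.8660,-0.5000)  start (3,1)  tX=0.2194 tY=0.9200  stride 1/|dx|=1.1547 1/|dy|=2.0000
    cross x-line → (4,1), t=0.2194
    cross y-line → (4,0), t=0.9200 (wall)
  → r_3 = 0.9200
beam 4: φ=135°, α=60°
  d=(0.5000,0.8660)  start (3,1)  tX=0.3800 tY=0.6235  stride 1/|dx|=2.0000 1/|dy|=1.1547
    cross x-line → (4,1), t=0.3800
    cross y-line → (4,2), t=0.6235
    cross y-line → (4,3), t=1.7782
    cross x-line → (5,3), t=2.3800 (wall)
  → r_4 = 2.3800

ranges = [1.0800, 0.5312, 0.9200, 2.3800]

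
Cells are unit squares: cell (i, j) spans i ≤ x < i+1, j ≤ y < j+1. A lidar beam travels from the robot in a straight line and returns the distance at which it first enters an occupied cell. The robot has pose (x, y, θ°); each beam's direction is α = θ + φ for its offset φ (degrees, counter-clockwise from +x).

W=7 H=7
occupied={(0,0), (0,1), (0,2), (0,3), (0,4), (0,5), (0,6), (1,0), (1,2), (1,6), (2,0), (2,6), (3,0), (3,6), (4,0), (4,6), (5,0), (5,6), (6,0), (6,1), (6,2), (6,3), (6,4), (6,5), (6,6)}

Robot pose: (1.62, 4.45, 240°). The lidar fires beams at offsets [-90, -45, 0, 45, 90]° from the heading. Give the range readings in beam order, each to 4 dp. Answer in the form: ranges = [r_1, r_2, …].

beam 1: φ=-90°, α=150°
  d=(-0.8660,0.5000)  start (1,4)  tX=0.7159 tY=1.1000  stride 1/|dx|=1.1547 1/|dy|=2.0000
    cross x-line → (0,4), t=0.7159 (wall)
  → r_1 = 0.7159
beam 2: φ=-45°, α=195°
  d=(-0.9659,-0.2588)  start (1,4)  tX=0.6419 tY=1.7387  stride 1/|dx|=1.0353 1/|dy|=3.8637
    cross x-line → (0,4), t=0.6419 (wall)
  → r_2 = 0.6419
beam 3: φ=0°, α=240°
  d=(-0.5000,-0.8660)  start (1,4)  tX=1.2400 tY=0.5196  stride 1/|dx|=2.0000 1/|dy|=1.1547
    cross y-line → (1,3), t=0.5196
    cross x-line → (0,3), t=1.2400 (wall)
  → r_3 = 1.2400
beam 4: φ=45°, α=285°
  d=(0.2588,-0.9659)  start (1,4)  tX=1.4682 tY=0.4659  stride 1/|dx|=3.8637 1/|dy|=1.0353
    cross y-line → (1,3), t=0.4659
    cross x-line → (2,3), t=1.4682
    cross y-line → (2,2), t=1.5012
    cross y-line → (2,1), t=2.5364
    cross y-line → (2,0), t=3.5717 (wall)
  → r_4 = 3.5717
beam 5: φ=90°, α=330°
  d=(0.8660,-0.5000)  start (1,4)  tX=0.4388 tY=0.9000  stride 1/|dx|=1.1547 1/|dy|=2.0000
    cross x-line → (2,4), t=0.4388
    cross y-line → (2,3), t=0.9000
    cross x-line → (3,3), t=1.5935
    cross x-line → (4,3), t=2.7482
    cross y-line → (4,2), t=2.9000
    cross x-line → (5,2), t=3.9029
    cross y-line → (5,1), t=4.9000
    cross x-line → (6,1), t=5.0576 (wall)
  → r_5 = 5.0576

ranges = [0.7159, 0.6419, 1.2400, 3.5717, 5.0576]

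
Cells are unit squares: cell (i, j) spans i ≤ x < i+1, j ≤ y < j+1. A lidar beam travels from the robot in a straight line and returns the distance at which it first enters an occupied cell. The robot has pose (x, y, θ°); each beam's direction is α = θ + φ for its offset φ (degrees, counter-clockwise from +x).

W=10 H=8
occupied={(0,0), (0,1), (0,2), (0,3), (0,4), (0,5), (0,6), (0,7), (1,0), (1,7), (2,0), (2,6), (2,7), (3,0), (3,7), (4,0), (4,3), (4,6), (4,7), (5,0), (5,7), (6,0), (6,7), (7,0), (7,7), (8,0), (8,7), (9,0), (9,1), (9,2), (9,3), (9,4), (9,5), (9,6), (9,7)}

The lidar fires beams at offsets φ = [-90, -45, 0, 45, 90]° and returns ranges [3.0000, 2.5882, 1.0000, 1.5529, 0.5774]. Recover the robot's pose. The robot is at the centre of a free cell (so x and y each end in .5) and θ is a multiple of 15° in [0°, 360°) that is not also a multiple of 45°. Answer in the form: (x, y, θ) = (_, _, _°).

The pose lattice has 45·16 = 720 candidates. Test each by forward raycasting.
  (1.5, 5.5, 150°): beam 1 = 1.0000 ≠ 3.0000 ✗
  (3.5, 4.5, 345°): beam 1 = 3.6235 ≠ 3.0000 ✗
  (4.5, 4.5, 210°): beam 1 = 2.8868 ≠ 3.0000 ✗
  (1.5, 2.5, 60°): beam 3 = 5.0000 ≠ 1.0000 ✗
  (2.5, 1.5, 30°): beam 1 = 0.5774 ≠ 3.0000 ✗
  …
  (1.5, 5.5, 60°): r_1=3.0000, r_2=2.5882, r_3=1.0000, r_4=1.5529, r_5=0.5774 — all match ✓
Only this pose fits every beam.

(x, y, θ) = (1.5, 5.5, 60°)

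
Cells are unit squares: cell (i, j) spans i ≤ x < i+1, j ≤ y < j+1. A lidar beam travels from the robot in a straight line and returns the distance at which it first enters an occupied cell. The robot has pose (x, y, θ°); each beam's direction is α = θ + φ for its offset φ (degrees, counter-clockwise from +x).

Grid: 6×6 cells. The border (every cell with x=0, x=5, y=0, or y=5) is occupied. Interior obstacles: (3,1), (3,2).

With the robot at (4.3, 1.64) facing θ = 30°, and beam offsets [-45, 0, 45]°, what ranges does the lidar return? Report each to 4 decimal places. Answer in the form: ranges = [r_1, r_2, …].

beam 1: φ=-45°, α=345°
  dir = (cos 345°, sin 345°) = (0.9659, -0.2588); from cell (4,1)
  next x-line at t=0.7247, next y-line at t=2.4728; Δt_x=1.0353, Δt_y=3.8637
    x: enter (5,1) at t=0.7247 ← occupied
  → r_1 = 0.7247
beam 2: φ=0°, α=30°
  dir = (cos 30°, sin 30°) = (0.8660, 0.5000); from cell (4,1)
  next x-line at t=0.8083, next y-line at t=0.7200; Δt_x=1.1547, Δt_y=2.0000
    y: enter (4,2) at t=0.7200
    x: enter (5,2) at t=0.8083 ← occupied
  → r_2 = 0.8083
beam 3: φ=45°, α=75°
  dir = (cos 75°, sin 75°) = (0.2588, 0.9659); from cell (4,1)
  next x-line at t=2.7046, next y-line at t=0.3727; Δt_x=3.8637, Δt_y=1.0353
    y: enter (4,2) at t=0.3727
    y: enter (4,3) at t=1.4080
    y: enter (4,4) at t=2.4433
    x: enter (5,4) at t=2.7046 ← occupied
  → r_3 = 2.7046

ranges = [0.7247, 0.8083, 2.7046]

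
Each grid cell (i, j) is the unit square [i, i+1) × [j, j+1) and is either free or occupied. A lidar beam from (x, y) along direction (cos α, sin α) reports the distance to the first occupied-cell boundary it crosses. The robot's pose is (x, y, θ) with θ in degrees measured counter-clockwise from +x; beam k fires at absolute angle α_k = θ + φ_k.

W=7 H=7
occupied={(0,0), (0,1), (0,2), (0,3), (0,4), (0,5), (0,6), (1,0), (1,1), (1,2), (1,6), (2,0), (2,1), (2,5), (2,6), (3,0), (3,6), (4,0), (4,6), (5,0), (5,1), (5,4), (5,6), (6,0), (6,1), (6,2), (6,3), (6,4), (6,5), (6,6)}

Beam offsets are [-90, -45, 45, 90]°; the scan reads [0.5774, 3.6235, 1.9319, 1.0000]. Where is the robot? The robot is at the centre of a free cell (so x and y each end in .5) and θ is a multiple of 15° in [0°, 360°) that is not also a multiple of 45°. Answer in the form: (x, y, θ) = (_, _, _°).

The pose lattice has 19·16 = 304 candidates. Test each by forward raycasting.
  (4.5, 1.5, 330°): beam 2 = 0.5176 ≠ 3.6235 ✗
  (2.5, 2.5, 120°): beam 1 = 3.0000 ≠ 0.5774 ✗
  (4.5, 1.5, 345°): beam 1 = 0.5176 ≠ 0.5774 ✗
  (5.5, 2.5, 150°): beam 1 = 1.0000 ≠ 0.5774 ✗
  …
  (3.5, 5.5, 300°): r_1=0.5774, r_2=3.6235, r_3=1.9319, r_4=1.0000 — all match ✓
Only this pose fits every beam.

(x, y, θ) = (3.5, 5.5, 300°)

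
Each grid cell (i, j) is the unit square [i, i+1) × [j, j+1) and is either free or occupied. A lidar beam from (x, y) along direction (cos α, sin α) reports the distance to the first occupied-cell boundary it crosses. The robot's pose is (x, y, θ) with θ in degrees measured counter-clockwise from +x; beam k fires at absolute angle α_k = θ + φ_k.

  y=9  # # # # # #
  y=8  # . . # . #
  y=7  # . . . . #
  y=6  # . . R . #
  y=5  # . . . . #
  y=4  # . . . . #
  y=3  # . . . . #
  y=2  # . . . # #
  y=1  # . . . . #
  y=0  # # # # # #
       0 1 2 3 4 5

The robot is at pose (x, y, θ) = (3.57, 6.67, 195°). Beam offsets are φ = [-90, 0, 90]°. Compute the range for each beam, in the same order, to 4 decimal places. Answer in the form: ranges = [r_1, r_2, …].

ranges = [1.3769, 2.6607, 3.7995]

beam 1: φ=-90°, α=105°
  direction (-0.2588, 0.9659); cell (3,6); t to first gridline: x 2.2023, y 0.3416 (then +3.8637 / +1.0353)
    (3,7) via y @ 0.3416
    (3,8) via y @ 1.3769  # hit
  → r_1 = 1.3769
beam 2: φ=0°, α=195°
  direction (-0.9659, -0.2588); cell (3,6); t to first gridline: x 0.5901, y 2.5887 (then +1.0353 / +3.8637)
    (2,6) via x @ 0.5901
    (1,6) via x @ 1.6254
    (1,5) via y @ 2.5887
    (0,5) via x @ 2.6607  # hit
  → r_2 = 2.6607
beam 3: φ=90°, α=285°
  direction (0.2588, -0.9659); cell (3,6); t to first gridline: x 1.6614, y 0.6936 (then +3.8637 / +1.0353)
    (3,5) via y @ 0.6936
    (4,5) via x @ 1.6614
    (4,4) via y @ 1.7289
    (4,3) via y @ 2.7642
    (4,2) via y @ 3.7995  # hit
  → r_3 = 3.7995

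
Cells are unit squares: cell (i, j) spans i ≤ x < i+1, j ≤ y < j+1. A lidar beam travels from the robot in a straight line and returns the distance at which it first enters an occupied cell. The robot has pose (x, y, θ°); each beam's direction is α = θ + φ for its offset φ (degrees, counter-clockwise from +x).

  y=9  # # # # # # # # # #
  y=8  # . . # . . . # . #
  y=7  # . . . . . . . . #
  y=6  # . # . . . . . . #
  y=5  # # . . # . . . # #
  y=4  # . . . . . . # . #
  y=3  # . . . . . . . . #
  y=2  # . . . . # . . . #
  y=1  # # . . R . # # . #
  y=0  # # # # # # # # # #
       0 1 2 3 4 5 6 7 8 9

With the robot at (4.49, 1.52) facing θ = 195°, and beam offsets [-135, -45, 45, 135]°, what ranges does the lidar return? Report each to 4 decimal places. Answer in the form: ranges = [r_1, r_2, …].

ranges = [1.0200, 4.0299, 0.6004, 1.0400]

beam 1: φ=-135°, α=60°
  cosα=0.5000 sinα=0.8660 | (4,1) | tMaxX 1.0200 tMaxY 0.5543 | tΔX 2.0000 tΔY 1.1547
    t=0.5543 [y] (4,2)
    t=1.0200 [x] (5,2) — stop
  → r_1 = 1.0200
beam 2: φ=-45°, α=150°
  cosα=-0.8660 sinα=0.5000 | (4,1) | tMaxX 0.5658 tMaxY 0.9600 | tΔX 1.1547 tΔY 2.0000
    t=0.5658 [x] (3,1)
    t=0.9600 [y] (3,2)
    t=1.7205 [x] (2,2)
    t=2.8752 [x] (1,2)
    t=2.9600 [y] (1,3)
    t=4.0299 [x] (0,3) — stop
  → r_2 = 4.0299
beam 3: φ=45°, α=240°
  cosα=-0.5000 sinα=-0.8660 | (4,1) | tMaxX 0.9800 tMaxY 0.6004 | tΔX 2.0000 tΔY 1.1547
    t=0.6004 [y] (4,0) — stop
  → r_3 = 0.6004
beam 4: φ=135°, α=330°
  cosα=0.8660 sinα=-0.5000 | (4,1) | tMaxX 0.5889 tMaxY 1.0400 | tΔX 1.1547 tΔY 2.0000
    t=0.5889 [x] (5,1)
    t=1.0400 [y] (5,0) — stop
  → r_4 = 1.0400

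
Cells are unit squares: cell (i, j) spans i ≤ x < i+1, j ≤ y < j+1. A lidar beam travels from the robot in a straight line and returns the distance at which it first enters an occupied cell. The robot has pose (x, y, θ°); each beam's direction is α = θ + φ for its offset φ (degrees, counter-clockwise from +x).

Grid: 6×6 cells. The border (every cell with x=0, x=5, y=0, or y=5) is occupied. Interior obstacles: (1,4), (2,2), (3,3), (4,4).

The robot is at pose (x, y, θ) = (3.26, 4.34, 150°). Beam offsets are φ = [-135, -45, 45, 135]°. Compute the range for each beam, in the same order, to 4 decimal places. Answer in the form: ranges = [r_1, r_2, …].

ranges = [0.7661, 0.6833, 1.3044, 0.3520]

beam 1: φ=-135°, α=15°
  d=(0.9659,0.2588)  start (3,4)  tX=0.7661 tY=2.5500  stride 1/|dx|=1.0353 1/|dy|=3.8637
    cross x-line → (4,4), t=0.7661 (wall)
  → r_1 = 0.7661
beam 2: φ=-45°, α=105°
  d=(-0.2588,0.9659)  start (3,4)  tX=1.0046 tY=0.6833  stride 1/|dx|=3.8637 1/|dy|=1.0353
    cross y-line → (3,5), t=0.6833 (wall)
  → r_2 = 0.6833
beam 3: φ=45°, α=195°
  d=(-0.9659,-0.2588)  start (3,4)  tX=0.2692 tY=1.3137  stride 1/|dx|=1.0353 1/|dy|=3.8637
    cross x-line → (2,4), t=0.2692
    cross x-line → (1,4), t=1.3044 (wall)
  → r_3 = 1.3044
beam 4: φ=135°, α=285°
  d=(0.2588,-0.9659)  start (3,4)  tX=2.8591 tY=0.3520  stride 1/|dx|=3.8637 1/|dy|=1.0353
    cross y-line → (3,3), t=0.3520 (wall)
  → r_4 = 0.3520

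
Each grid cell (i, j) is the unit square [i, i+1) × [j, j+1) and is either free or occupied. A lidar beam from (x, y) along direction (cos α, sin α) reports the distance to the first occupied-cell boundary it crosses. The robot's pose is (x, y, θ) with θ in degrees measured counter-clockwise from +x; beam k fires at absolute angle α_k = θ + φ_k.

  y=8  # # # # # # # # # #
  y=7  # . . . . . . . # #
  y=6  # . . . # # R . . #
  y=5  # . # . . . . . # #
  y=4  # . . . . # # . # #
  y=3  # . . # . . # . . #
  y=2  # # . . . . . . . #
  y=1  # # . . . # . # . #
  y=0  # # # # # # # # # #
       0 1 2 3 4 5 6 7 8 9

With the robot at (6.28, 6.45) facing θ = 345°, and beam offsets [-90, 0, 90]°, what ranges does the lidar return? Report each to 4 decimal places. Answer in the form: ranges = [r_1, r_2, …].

beam 1: φ=-90°, α=255°
  cosα=-0.2588 sinα=-0.9659 | (6,6) | tMaxX 1.0818 tMaxY 0.4659 | tΔX 3.8637 tΔY 1.0353
    t=0.4659 [y] (6,5)
    t=1.0818 [x] (5,5)
    t=1.5012 [y] (5,4) — stop
  → r_1 = 1.5012
beam 2: φ=0°, α=345°
  cosα=0.9659 sinα=-0.2588 | (6,6) | tMaxX 0.7454 tMaxY 1.7387 | tΔX 1.0353 tΔY 3.8637
    t=0.7454 [x] (7,6)
    t=1.7387 [y] (7,5)
    t=1.7807 [x] (8,5) — stop
  → r_2 = 1.7807
beam 3: φ=90°, α=75°
  cosα=0.2588 sinα=0.9659 | (6,6) | tMaxX 2.7819 tMaxY 0.5694 | tΔX 3.8637 tΔY 1.0353
    t=0.5694 [y] (6,7)
    t=1.6047 [y] (6,8) — stop
  → r_3 = 1.6047

ranges = [1.5012, 1.7807, 1.6047]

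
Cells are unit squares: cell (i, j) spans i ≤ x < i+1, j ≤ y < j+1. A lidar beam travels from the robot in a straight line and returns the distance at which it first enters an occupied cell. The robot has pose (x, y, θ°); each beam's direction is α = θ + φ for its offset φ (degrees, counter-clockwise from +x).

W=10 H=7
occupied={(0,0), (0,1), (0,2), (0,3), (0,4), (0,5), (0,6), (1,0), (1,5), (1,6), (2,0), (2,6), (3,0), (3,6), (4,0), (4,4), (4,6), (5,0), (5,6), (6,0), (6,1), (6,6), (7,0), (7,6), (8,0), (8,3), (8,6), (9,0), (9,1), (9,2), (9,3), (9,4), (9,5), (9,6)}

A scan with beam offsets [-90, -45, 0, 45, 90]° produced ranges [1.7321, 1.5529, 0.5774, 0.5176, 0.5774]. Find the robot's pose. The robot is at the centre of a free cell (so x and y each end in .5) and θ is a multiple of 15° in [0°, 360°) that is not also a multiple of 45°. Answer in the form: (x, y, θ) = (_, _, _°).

(x, y, θ) = (8.5, 2.5, 330°)

The pose lattice has 36·16 = 576 candidates. Test each by forward raycasting.
  (5.5, 4.5, 75°): beam 1 = 2.5882 ≠ 1.7321 ✗
  (5.5, 5.5, 105°): beam 1 = 1.9319 ≠ 1.7321 ✗
  (2.5, 2.5, 330°): beam 3 = 3.0000 ≠ 0.5774 ✗
  (1.5, 2.5, 150°): beam 1 = 4.0415 ≠ 1.7321 ✗
  …
  (8.5, 2.5, 330°): r_1=1.7321, r_2=1.5529, r_3=0.5774, r_4=0.5176, r_5=0.5774 — all match ✓
Only this pose fits every beam.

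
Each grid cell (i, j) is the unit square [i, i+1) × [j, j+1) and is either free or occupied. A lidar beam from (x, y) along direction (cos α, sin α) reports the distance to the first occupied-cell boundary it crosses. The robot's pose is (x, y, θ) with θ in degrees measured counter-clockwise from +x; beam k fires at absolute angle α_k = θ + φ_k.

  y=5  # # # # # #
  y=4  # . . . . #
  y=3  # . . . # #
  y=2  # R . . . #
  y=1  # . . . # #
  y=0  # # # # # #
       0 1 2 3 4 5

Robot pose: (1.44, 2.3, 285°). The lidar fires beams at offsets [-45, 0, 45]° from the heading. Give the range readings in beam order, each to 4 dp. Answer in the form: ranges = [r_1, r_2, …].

beam 1: φ=-45°, α=240°
  direction (-0.5000, -0.8660); cell (1,2); t to first gridline: x 0.8800, y 0.3464 (then +2.0000 / +1.1547)
    (1,1) via y @ 0.3464
    (0,1) via x @ 0.8800  # hit
  → r_1 = 0.8800
beam 2: φ=0°, α=285°
  direction (0.2588, -0.9659); cell (1,2); t to first gridline: x 2.1637, y 0.3106 (then +3.8637 / +1.0353)
    (1,1) via y @ 0.3106
    (1,0) via y @ 1.3459  # hit
  → r_2 = 1.3459
beam 3: φ=45°, α=330°
  direction (0.8660, -0.5000); cell (1,2); t to first gridline: x 0.6466, y 0.6000 (then +1.1547 / +2.0000)
    (1,1) via y @ 0.6000
    (2,1) via x @ 0.6466
    (3,1) via x @ 1.8013
    (3,0) via y @ 2.6000  # hit
  → r_3 = 2.6000

ranges = [0.8800, 1.3459, 2.6000]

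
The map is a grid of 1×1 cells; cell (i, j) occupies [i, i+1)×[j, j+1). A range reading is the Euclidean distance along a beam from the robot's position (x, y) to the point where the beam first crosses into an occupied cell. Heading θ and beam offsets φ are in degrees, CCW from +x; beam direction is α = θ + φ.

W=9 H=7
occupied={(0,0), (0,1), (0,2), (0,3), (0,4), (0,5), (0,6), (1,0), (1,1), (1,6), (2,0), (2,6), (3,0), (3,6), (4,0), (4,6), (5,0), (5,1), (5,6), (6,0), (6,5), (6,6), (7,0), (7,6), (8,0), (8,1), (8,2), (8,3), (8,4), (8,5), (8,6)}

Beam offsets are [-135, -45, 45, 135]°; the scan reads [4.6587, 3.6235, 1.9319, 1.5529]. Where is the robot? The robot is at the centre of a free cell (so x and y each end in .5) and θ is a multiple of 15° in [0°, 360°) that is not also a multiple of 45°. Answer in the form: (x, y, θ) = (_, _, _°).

The pose lattice has 32·16 = 512 candidates. Test each by forward raycasting.
  (5.5, 3.5, 210°): beam 1 = 1.9319 ≠ 4.6587 ✗
  (2.5, 3.5, 165°): beam 1 = 4.0415 ≠ 4.6587 ✗
  (7.5, 4.5, 60°): beam 1 = 1.9319 ≠ 4.6587 ✗
  …
  (3.5, 2.5, 150°): r_1=4.6587, r_2=3.6235, r_3=1.9319, r_4=1.5529 — all match ✓
Only this pose fits every beam.

(x, y, θ) = (3.5, 2.5, 150°)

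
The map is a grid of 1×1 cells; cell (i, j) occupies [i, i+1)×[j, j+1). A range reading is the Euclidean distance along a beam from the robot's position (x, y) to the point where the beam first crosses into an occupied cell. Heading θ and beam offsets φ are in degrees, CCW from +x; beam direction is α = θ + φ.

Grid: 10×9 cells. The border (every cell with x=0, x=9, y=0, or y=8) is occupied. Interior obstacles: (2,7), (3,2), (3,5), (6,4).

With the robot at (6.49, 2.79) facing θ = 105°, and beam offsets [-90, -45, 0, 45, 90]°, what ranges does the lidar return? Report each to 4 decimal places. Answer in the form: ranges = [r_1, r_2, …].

beam 1: φ=-90°, α=15°
  d=(0.9659,0.2588)  start (6,2)  tX=0.5280 tY=0.8114  stride 1/|dx|=1.0353 1/|dy|=3.8637
    cross x-line → (7,2), t=0.5280
    cross y-line → (7,3), t=0.8114
    cross x-line → (8,3), t=1.5633
    cross x-line → (9,3), t=2.5985 (wall)
  → r_1 = 2.5985
beam 2: φ=-45°, α=60°
  d=(0.5000,0.8660)  start (6,2)  tX=1.0200 tY=0.2425  stride 1/|dx|=2.0000 1/|dy|=1.1547
    cross y-line → (6,3), t=0.2425
    cross x-line → (7,3), t=1.0200
    cross y-line → (7,4), t=1.3972
    cross y-line → (7,5), t=2.5519
    cross x-line → (8,5), t=3.0200
    cross y-line → (8,6), t=3.7066
    cross y-line → (8,7), t=4.8613
    cross x-line → (9,7), t=5.0200 (wall)
  → r_2 = 5.0200
beam 3: φ=0°, α=105°
  d=(-0.2588,0.9659)  start (6,2)  tX=1.8932 tY=0.2174  stride 1/|dx|=3.8637 1/|dy|=1.0353
    cross y-line → (6,3), t=0.2174
    cross y-line → (6,4), t=1.2527 (wall)
  → r_3 = 1.2527
beam 4: φ=45°, α=150°
  d=(-0.8660,0.5000)  start (6,2)  tX=0.5658 tY=0.4200  stride 1/|dx|=1.1547 1/|dy|=2.0000
    cross y-line → (6,3), t=0.4200
    cross x-line → (5,3), t=0.5658
    cross x-line → (4,3), t=1.7205
    cross y-line → (4,4), t=2.4200
    cross x-line → (3,4), t=2.8752
    cross x-line → (2,4), t=4.0299
    cross y-line → (2,5), t=4.4200
    cross x-line → (1,5), t=5.1846
    cross x-line → (0,5), t=6.3393 (wall)
  → r_4 = 6.3393
beam 5: φ=90°, α=195°
  d=(-0.9659,-0.2588)  start (6,2)  tX=0.5073 tY=3.0523  stride 1/|dx|=1.0353 1/|dy|=3.8637
    cross x-line → (5,2), t=0.5073
    cross x-line → (4,2), t=1.5426
    cross x-line → (3,2), t=2.5778 (wall)
  → r_5 = 2.5778

ranges = [2.5985, 5.0200, 1.2527, 6.3393, 2.5778]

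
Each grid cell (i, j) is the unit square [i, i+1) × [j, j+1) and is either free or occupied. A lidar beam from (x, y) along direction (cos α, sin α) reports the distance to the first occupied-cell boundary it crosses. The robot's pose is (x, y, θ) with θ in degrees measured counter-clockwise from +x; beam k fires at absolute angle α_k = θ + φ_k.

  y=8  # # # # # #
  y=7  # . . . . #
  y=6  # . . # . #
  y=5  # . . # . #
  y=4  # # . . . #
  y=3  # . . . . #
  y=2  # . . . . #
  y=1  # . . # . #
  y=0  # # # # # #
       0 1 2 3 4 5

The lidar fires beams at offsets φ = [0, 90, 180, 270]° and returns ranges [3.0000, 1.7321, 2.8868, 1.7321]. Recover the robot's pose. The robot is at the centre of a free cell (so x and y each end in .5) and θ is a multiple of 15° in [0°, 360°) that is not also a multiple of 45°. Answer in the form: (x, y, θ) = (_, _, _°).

(x, y, θ) = (3.5, 3.5, 60°)

Candidates: 24 free-cell centres × 16 headings = 384 poses. Raycast each; keep the one whose scan matches to 4 dp.
  (1.5, 2.5, 15°): beam 1 = 3.6235 ≠ 3.0000 ✗
  (2.5, 4.5, 105°): beam 1 = 3.6235 ≠ 3.0000 ✗
  (4.5, 7.5, 255°): beam 1 = 1.9319 ≠ 3.0000 ✗
  …
  (3.5, 3.5, 60°): r_1=3.0000, r_2=1.7321, r_3=2.8868, r_4=1.7321 — all match ✓
Unique over the lattice → pose = (3.5, 3.5, 60°).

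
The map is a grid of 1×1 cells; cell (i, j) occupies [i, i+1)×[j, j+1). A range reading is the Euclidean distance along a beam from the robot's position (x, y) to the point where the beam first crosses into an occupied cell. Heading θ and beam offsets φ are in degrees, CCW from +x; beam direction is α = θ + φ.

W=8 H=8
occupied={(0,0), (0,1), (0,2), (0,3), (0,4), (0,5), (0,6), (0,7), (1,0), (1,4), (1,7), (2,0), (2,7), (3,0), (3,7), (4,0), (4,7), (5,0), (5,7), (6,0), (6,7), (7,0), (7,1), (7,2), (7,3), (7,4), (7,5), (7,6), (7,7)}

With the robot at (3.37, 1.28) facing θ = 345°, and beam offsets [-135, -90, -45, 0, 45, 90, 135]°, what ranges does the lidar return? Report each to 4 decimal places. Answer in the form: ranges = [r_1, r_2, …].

beam 1: φ=-135°, α=210°
  direction (-0.8660, -0.5000); cell (3,1); t to first gridline: x 0.4272, y 0.5600 (then +1.1547 / +2.0000)
    (2,1) via x @ 0.4272
    (2,0) via y @ 0.5600  # hit
  → r_1 = 0.5600
beam 2: φ=-90°, α=255°
  direction (-0.2588, -0.9659); cell (3,1); t to first gridline: x 1.4296, y 0.2899 (then +3.8637 / +1.0353)
    (3,0) via y @ 0.2899  # hit
  → r_2 = 0.2899
beam 3: φ=-45°, α=300°
  direction (0.5000, -0.8660); cell (3,1); t to first gridline: x 1.2600, y 0.3233 (then +2.0000 / +1.1547)
    (3,0) via y @ 0.3233  # hit
  → r_3 = 0.3233
beam 4: φ=0°, α=345°
  direction (0.9659, -0.2588); cell (3,1); t to first gridline: x 0.6522, y 1.0818 (then +1.0353 / +3.8637)
    (4,1) via x @ 0.6522
    (4,0) via y @ 1.0818  # hit
  → r_4 = 1.0818
beam 5: φ=45°, α=30°
  direction (0.8660, 0.5000); cell (3,1); t to first gridline: x 0.7275, y 1.4400 (then +1.1547 / +2.0000)
    (4,1) via x @ 0.7275
    (4,2) via y @ 1.4400
    (5,2) via x @ 1.8822
    (6,2) via x @ 3.0369
    (6,3) via y @ 3.4400
    (7,3) via x @ 4.1916  # hit
  → r_5 = 4.1916
beam 6: φ=90°, α=75°
  direction (0.2588, 0.9659); cell (3,1); t to first gridline: x 2.4341, y 0.7454 (then +3.8637 / +1.0353)
    (3,2) via y @ 0.7454
    (3,3) via y @ 1.7807
    (4,3) via x @ 2.4341
    (4,4) via y @ 2.8160
    (4,5) via y @ 3.8512
    (4,6) via y @ 4.8865
    (4,7) via y @ 5.9218  # hit
  → r_6 = 5.9218
beam 7: φ=135°, α=120°
  direction (-0.5000, 0.8660); cell (3,1); t to first gridline: x 0.7400, y 0.8314 (then +2.0000 / +1.1547)
    (2,1) via x @ 0.7400
    (2,2) via y @ 0.8314
    (2,3) via y @ 1.9861
    (1,3) via x @ 2.7400
    (1,4) via y @ 3.1408  # hit
  → r_7 = 3.1408

ranges = [0.5600, 0.2899, 0.3233, 1.0818, 4.1916, 5.9218, 3.1408]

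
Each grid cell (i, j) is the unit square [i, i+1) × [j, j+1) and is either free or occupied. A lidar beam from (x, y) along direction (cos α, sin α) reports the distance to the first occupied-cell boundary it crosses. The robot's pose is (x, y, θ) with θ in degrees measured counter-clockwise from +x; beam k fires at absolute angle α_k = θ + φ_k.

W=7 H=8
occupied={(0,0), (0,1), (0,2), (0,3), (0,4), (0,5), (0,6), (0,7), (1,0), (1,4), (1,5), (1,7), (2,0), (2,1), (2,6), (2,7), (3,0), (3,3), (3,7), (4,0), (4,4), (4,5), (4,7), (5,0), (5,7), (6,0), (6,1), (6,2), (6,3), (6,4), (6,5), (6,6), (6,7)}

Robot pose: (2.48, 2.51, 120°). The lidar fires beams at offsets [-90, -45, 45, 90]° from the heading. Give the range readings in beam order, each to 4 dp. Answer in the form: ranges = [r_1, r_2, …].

beam 1: φ=-90°, α=30°
  direction (0.8660, 0.5000); cell (2,2); t to first gridline: x 0.6004, y 0.9800 (then +1.1547 / +2.0000)
    (3,2) via x @ 0.6004
    (3,3) via y @ 0.9800  # hit
  → r_1 = 0.9800
beam 2: φ=-45°, α=75°
  direction (0.2588, 0.9659); cell (2,2); t to first gridline: x 2.0091, y 0.5073 (then +3.8637 / +1.0353)
    (2,3) via y @ 0.5073
    (2,4) via y @ 1.5426
    (3,4) via x @ 2.0091
    (3,5) via y @ 2.5778
    (3,6) via y @ 3.6131
    (3,7) via y @ 4.6484  # hit
  → r_2 = 4.6484
beam 3: φ=45°, α=165°
  direction (-0.9659, 0.2588); cell (2,2); t to first gridline: x 0.4969, y 1.8932 (then +1.0353 / +3.8637)
    (1,2) via x @ 0.4969
    (0,2) via x @ 1.5322  # hit
  → r_3 = 1.5322
beam 4: φ=90°, α=210°
  direction (-0.8660, -0.5000); cell (2,2); t to first gridline: x 0.5543, y 1.0200 (then +1.1547 / +2.0000)
    (1,2) via x @ 0.5543
    (1,1) via y @ 1.0200
    (0,1) via x @ 1.7090  # hit
  → r_4 = 1.7090

ranges = [0.9800, 4.6484, 1.5322, 1.7090]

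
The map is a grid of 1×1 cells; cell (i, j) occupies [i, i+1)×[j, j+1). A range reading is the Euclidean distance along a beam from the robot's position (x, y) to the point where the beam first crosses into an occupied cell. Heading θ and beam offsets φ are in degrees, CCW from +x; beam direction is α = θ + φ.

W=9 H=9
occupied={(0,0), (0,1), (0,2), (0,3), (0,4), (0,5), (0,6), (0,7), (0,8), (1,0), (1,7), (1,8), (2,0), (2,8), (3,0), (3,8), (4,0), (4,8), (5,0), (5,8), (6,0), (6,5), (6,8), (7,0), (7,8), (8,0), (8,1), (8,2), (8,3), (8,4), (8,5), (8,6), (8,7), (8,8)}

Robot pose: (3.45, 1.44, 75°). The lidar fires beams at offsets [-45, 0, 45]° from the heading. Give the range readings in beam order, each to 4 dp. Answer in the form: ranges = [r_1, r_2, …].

ranges = [5.2539, 6.7914, 4.9000]

beam 1: φ=-45°, α=30°
  cosα=0.8660 sinα=0.5000 | (3,1) | tMaxX 0.6351 tMaxY 1.1200 | tΔX 1.1547 tΔY 2.0000
    t=0.6351 [x] (4,1)
    t=1.1200 [y] (4,2)
    t=1.7898 [x] (5,2)
    t=2.9445 [x] (6,2)
    t=3.1200 [y] (6,3)
    t=4.0992 [x] (7,3)
    t=5.1200 [y] (7,4)
    t=5.2539 [x] (8,4) — stop
  → r_1 = 5.2539
beam 2: φ=0°, α=75°
  cosα=0.2588 sinα=0.9659 | (3,1) | tMaxX 2.1250 tMaxY 0.5798 | tΔX 3.8637 tΔY 1.0353
    t=0.5798 [y] (3,2)
    t=1.6150 [y] (3,3)
    t=2.1250 [x] (4,3)
    t=2.6503 [y] (4,4)
    t=3.6856 [y] (4,5)
    t=4.7209 [y] (4,6)
    t=5.7561 [y] (4,7)
    t=5.9887 [x] (5,7)
    t=6.7914 [y] (5,8) — stop
  → r_2 = 6.7914
beam 3: φ=45°, α=120°
  cosα=-0.5000 sinα=0.8660 | (3,1) | tMaxX 0.9000 tMaxY 0.6466 | tΔX 2.0000 tΔY 1.1547
    t=0.6466 [y] (3,2)
    t=0.9000 [x] (2,2)
    t=1.8013 [y] (2,3)
    t=2.9000 [x] (1,3)
    t=2.9560 [y] (1,4)
    t=4.1107 [y] (1,5)
    t=4.9000 [x] (0,5) — stop
  → r_3 = 4.9000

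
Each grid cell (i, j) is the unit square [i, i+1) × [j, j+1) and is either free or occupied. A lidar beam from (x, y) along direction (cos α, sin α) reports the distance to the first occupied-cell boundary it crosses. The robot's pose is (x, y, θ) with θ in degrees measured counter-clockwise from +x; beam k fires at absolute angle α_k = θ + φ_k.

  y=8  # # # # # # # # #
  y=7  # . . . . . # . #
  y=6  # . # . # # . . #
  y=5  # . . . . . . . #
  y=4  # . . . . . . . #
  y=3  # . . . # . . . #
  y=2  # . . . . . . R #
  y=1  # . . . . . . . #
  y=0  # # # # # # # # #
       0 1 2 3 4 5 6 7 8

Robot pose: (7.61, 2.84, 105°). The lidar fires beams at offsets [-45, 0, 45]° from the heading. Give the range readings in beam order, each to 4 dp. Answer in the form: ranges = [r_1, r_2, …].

beam 1: φ=-45°, α=60°
  dir = (cos 60°, sin 60°) = (0.5000, 0.8660); from cell (7,2)
  next x-line at t=0.7800, next y-line at t=0.1848; Δt_x=2.0000, Δt_y=1.1547
    y: enter (7,3) at t=0.1848
    x: enter (8,3) at t=0.7800 ← occupied
  → r_1 = 0.7800
beam 2: φ=0°, α=105°
  dir = (cos 105°, sin 105°) = (-0.2588, 0.9659); from cell (7,2)
  next x-line at t=2.3569, next y-line at t=0.1656; Δt_x=3.8637, Δt_y=1.0353
    y: enter (7,3) at t=0.1656
    y: enter (7,4) at t=1.2009
    y: enter (7,5) at t=2.2362
    x: enter (6,5) at t=2.3569
    y: enter (6,6) at t=3.2715
    y: enter (6,7) at t=4.3067 ← occupied
  → r_2 = 4.3067
beam 3: φ=45°, α=150°
  dir = (cos 150°, sin 150°) = (-0.8660, 0.5000); from cell (7,2)
  next x-line at t=0.7044, next y-line at t=0.3200; Δt_x=1.1547, Δt_y=2.0000
    y: enter (7,3) at t=0.3200
    x: enter (6,3) at t=0.7044
    x: enter (5,3) at t=1.8591
    y: enter (5,4) at t=2.3200
    x: enter (4,4) at t=3.0138
    x: enter (3,4) at t=4.1685
    y: enter (3,5) at t=4.3200
    x: enter (2,5) at t=5.3232
    y: enter (2,6) at t=6.3200 ← occupied
  → r_3 = 6.3200

ranges = [0.7800, 4.3067, 6.3200]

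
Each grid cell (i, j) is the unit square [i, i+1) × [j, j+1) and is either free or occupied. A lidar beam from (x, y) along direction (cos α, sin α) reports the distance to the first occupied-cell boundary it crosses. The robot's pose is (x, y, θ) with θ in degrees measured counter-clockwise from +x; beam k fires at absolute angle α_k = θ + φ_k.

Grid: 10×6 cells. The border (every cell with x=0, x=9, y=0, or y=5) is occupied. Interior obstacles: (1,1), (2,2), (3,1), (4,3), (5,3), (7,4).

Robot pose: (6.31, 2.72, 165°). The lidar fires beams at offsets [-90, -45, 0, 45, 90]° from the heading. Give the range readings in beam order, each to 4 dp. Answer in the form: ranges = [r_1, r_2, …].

beam 1: φ=-90°, α=75°
  direction (0.2588, 0.9659); cell (6,2); t to first gridline: x 2.6660, y 0.2899 (then +3.8637 / +1.0353)
    (6,3) via y @ 0.2899
    (6,4) via y @ 1.3252
    (6,5) via y @ 2.3604  # hit
  → r_1 = 2.3604
beam 2: φ=-45°, α=120°
  direction (-0.5000, 0.8660); cell (6,2); t to first gridline: x 0.6200, y 0.3233 (then +2.0000 / +1.1547)
    (6,3) via y @ 0.3233
    (5,3) via x @ 0.6200  # hit
  → r_2 = 0.6200
beam 3: φ=0°, α=165°
  direction (-0.9659, 0.2588); cell (6,2); t to first gridline: x 0.3209, y 1.0818 (then +1.0353 / +3.8637)
    (5,2) via x @ 0.3209
    (5,3) via y @ 1.0818  # hit
  → r_3 = 1.0818
beam 4: φ=45°, α=210°
  direction (-0.8660, -0.5000); cell (6,2); t to first gridline: x 0.3580, y 1.4400 (then +1.1547 / +2.0000)
    (5,2) via x @ 0.3580
    (5,1) via y @ 1.4400
    (4,1) via x @ 1.5127
    (3,1) via x @ 2.6674  # hit
  → r_4 = 2.6674
beam 5: φ=90°, α=255°
  direction (-0.2588, -0.9659); cell (6,2); t to first gridline: x 1.1977, y 0.7454 (then +3.8637 / +1.0353)
    (6,1) via y @ 0.7454
    (5,1) via x @ 1.1977
    (5,0) via y @ 1.7807  # hit
  → r_5 = 1.7807

ranges = [2.3604, 0.6200, 1.0818, 2.6674, 1.7807]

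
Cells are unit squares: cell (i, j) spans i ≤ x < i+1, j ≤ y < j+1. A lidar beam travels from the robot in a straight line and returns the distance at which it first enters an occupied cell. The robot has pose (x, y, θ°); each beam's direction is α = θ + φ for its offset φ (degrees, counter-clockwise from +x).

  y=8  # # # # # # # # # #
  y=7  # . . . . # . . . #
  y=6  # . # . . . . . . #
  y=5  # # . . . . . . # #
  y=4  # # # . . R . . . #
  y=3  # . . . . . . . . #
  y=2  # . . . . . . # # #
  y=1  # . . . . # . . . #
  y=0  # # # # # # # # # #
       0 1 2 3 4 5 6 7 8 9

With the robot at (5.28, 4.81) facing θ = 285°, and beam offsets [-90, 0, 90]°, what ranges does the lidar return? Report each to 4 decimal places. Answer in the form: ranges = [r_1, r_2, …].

ranges = [2.3604, 3.9444, 2.8160]

beam 1: φ=-90°, α=195°
  cosα=-0.9659 sinα=-0.2588 | (5,4) | tMaxX 0.2899 tMaxY 3.1296 | tΔX 1.0353 tΔY 3.8637
    t=0.2899 [x] (4,4)
    t=1.3252 [x] (3,4)
    t=2.3604 [x] (2,4) — stop
  → r_1 = 2.3604
beam 2: φ=0°, α=285°
  cosα=0.2588 sinα=-0.9659 | (5,4) | tMaxX 2.7819 tMaxY 0.8386 | tΔX 3.8637 tΔY 1.0353
    t=0.8386 [y] (5,3)
    t=1.8738 [y] (5,2)
    t=2.7819 [x] (6,2)
    t=2.9091 [y] (6,1)
    t=3.9444 [y] (6,0) — stop
  → r_2 = 3.9444
beam 3: φ=90°, α=15°
  cosα=0.9659 sinα=0.2588 | (5,4) | tMaxX 0.7454 tMaxY 0.7341 | tΔX 1.0353 tΔY 3.8637
    t=0.7341 [y] (5,5)
    t=0.7454 [x] (6,5)
    t=1.7807 [x] (7,5)
    t=2.8160 [x] (8,5) — stop
  → r_3 = 2.8160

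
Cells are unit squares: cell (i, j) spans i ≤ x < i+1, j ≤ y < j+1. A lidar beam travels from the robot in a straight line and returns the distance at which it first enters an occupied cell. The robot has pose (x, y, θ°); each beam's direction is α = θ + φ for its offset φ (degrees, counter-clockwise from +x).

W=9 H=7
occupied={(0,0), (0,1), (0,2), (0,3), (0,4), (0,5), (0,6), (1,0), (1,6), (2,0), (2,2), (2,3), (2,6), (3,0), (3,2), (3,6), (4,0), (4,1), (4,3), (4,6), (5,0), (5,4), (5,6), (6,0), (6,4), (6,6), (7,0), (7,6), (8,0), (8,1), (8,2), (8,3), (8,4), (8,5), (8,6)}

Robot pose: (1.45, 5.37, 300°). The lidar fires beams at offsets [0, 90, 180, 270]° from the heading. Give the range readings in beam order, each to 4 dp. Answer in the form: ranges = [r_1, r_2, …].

ranges = [1.5819, 1.2600, 0.7275, 0.5196]

beam 1: φ=0°, α=300°
  direction (0.5000, -0.8660); cell (1,5); t to first gridline: x 1.1000, y 0.4272 (then +2.0000 / +1.1547)
    (1,4) via y @ 0.4272
    (2,4) via x @ 1.1000
    (2,3) via y @ 1.5819  # hit
  → r_1 = 1.5819
beam 2: φ=90°, α=30°
  direction (0.8660, 0.5000); cell (1,5); t to first gridline: x 0.6351, y 1.2600 (then +1.1547 / +2.0000)
    (2,5) via x @ 0.6351
    (2,6) via y @ 1.2600  # hit
  → r_2 = 1.2600
beam 3: φ=180°, α=120°
  direction (-0.5000, 0.8660); cell (1,5); t to first gridline: x 0.9000, y 0.7275 (then +2.0000 / +1.1547)
    (1,6) via y @ 0.7275  # hit
  → r_3 = 0.7275
beam 4: φ=270°, α=210°
  direction (-0.8660, -0.5000); cell (1,5); t to first gridline: x 0.5196, y 0.7400 (then +1.1547 / +2.0000)
    (0,5) via x @ 0.5196  # hit
  → r_4 = 0.5196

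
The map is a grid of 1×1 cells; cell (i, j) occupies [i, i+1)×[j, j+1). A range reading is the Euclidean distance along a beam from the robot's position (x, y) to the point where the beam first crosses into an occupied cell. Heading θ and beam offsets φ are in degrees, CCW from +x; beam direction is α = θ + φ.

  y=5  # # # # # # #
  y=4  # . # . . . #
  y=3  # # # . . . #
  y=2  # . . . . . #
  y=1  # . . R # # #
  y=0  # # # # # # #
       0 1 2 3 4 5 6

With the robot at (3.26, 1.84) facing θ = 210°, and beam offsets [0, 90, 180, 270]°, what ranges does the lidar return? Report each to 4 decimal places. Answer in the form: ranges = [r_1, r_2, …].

beam 1: φ=0°, α=210°
  direction (-0.8660, -0.5000); cell (3,1); t to first gridline: x 0.3002, y 1.6800 (then +1.1547 / +2.0000)
    (2,1) via x @ 0.3002
    (1,1) via x @ 1.4549
    (1,0) via y @ 1.6800  # hit
  → r_1 = 1.6800
beam 2: φ=90°, α=300°
  direction (0.5000, -0.8660); cell (3,1); t to first gridline: x 1.4800, y 0.9699 (then +2.0000 / +1.1547)
    (3,0) via y @ 0.9699  # hit
  → r_2 = 0.9699
beam 3: φ=180°, α=30°
  direction (0.8660, 0.5000); cell (3,1); t to first gridline: x 0.8545, y 0.3200 (then +1.1547 / +2.0000)
    (3,2) via y @ 0.3200
    (4,2) via x @ 0.8545
    (5,2) via x @ 2.0092
    (5,3) via y @ 2.3200
    (6,3) via x @ 3.1639  # hit
  → r_3 = 3.1639
beam 4: φ=270°, α=120°
  direction (-0.5000, 0.8660); cell (3,1); t to first gridline: x 0.5200, y 0.1848 (then +2.0000 / +1.1547)
    (3,2) via y @ 0.1848
    (2,2) via x @ 0.5200
    (2,3) via y @ 1.3395  # hit
  → r_4 = 1.3395

ranges = [1.6800, 0.9699, 3.1639, 1.3395]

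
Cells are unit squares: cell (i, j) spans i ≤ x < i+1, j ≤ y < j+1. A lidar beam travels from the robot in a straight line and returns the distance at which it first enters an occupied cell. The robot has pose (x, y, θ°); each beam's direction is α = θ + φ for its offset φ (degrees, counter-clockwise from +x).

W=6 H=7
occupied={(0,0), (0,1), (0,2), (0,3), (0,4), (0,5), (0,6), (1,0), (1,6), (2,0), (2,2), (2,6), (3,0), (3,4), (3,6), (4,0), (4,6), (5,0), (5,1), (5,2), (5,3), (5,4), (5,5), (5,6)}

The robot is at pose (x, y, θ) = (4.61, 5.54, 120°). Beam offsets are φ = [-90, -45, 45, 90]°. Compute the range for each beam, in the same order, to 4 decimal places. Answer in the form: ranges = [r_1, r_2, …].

ranges = [0.4503, 0.4762, 1.7773, 1.0800]

beam 1: φ=-90°, α=30°
  cosα=0.8660 sinα=0.5000 | (4,5) | tMaxX 0.4503 tMaxY 0.9200 | tΔX 1.1547 tΔY 2.0000
    t=0.4503 [x] (5,5) — stop
  → r_1 = 0.4503
beam 2: φ=-45°, α=75°
  cosα=0.2588 sinα=0.9659 | (4,5) | tMaxX 1.5068 tMaxY 0.4762 | tΔX 3.8637 tΔY 1.0353
    t=0.4762 [y] (4,6) — stop
  → r_2 = 0.4762
beam 3: φ=45°, α=165°
  cosα=-0.9659 sinα=0.2588 | (4,5) | tMaxX 0.6315 tMaxY 1.7773 | tΔX 1.0353 tΔY 3.8637
    t=0.6315 [x] (3,5)
    t=1.6668 [x] (2,5)
    t=1.7773 [y] (2,6) — stop
  → r_3 = 1.7773
beam 4: φ=90°, α=210°
  cosα=-0.8660 sinα=-0.5000 | (4,5) | tMaxX 0.7044 tMaxY 1.0800 | tΔX 1.1547 tΔY 2.0000
    t=0.7044 [x] (3,5)
    t=1.0800 [y] (3,4) — stop
  → r_4 = 1.0800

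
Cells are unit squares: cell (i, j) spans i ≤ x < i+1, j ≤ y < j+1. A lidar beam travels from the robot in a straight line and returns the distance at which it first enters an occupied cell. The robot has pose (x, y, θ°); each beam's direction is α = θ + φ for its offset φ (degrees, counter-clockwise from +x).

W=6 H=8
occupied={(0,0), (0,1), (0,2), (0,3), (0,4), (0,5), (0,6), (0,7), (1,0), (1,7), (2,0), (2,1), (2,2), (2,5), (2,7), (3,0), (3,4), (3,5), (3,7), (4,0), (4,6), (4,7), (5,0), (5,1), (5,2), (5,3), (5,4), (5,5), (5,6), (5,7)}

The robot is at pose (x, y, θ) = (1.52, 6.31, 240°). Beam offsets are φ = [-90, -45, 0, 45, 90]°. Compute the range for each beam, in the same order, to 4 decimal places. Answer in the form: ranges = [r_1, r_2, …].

ranges = [0.6004, 0.5383, 1.0400, 3.4268, 0.6200]

beam 1: φ=-90°, α=150°
  cosα=-0.8660 sinα=0.5000 | (1,6) | tMaxX 0.6004 tMaxY 1.3800 | tΔX 1.1547 tΔY 2.0000
    t=0.6004 [x] (0,6) — stop
  → r_1 = 0.6004
beam 2: φ=-45°, α=195°
  cosα=-0.9659 sinα=-0.2588 | (1,6) | tMaxX 0.5383 tMaxY 1.1977 | tΔX 1.0353 tΔY 3.8637
    t=0.5383 [x] (0,6) — stop
  → r_2 = 0.5383
beam 3: φ=0°, α=240°
  cosα=-0.5000 sinα=-0.8660 | (1,6) | tMaxX 1.0400 tMaxY 0.3580 | tΔX 2.0000 tΔY 1.1547
    t=0.3580 [y] (1,5)
    t=1.0400 [x] (0,5) — stop
  → r_3 = 1.0400
beam 4: φ=45°, α=285°
  cosα=0.2588 sinα=-0.9659 | (1,6) | tMaxX 1.8546 tMaxY 0.3209 | tΔX 3.8637 tΔY 1.0353
    t=0.3209 [y] (1,5)
    t=1.3562 [y] (1,4)
    t=1.8546 [x] (2,4)
    t=2.3915 [y] (2,3)
    t=3.4268 [y] (2,2) — stop
  → r_4 = 3.4268
beam 5: φ=90°, α=330°
  cosα=0.8660 sinα=-0.5000 | (1,6) | tMaxX 0.5543 tMaxY 0.6200 | tΔX 1.1547 tΔY 2.0000
    t=0.5543 [x] (2,6)
    t=0.6200 [y] (2,5) — stop
  → r_5 = 0.6200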